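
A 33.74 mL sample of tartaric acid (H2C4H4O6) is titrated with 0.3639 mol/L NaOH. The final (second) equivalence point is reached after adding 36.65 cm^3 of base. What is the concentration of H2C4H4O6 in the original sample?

0.198 M

n(NaOH) = 0.3639 x 0.03665 = 0.01334 mol.
At the final (second) equivalence point, 2 mol OH^- react per mol H2C4H4O6, so n(H2C4H4O6) = 0.01334 / 2 = 0.006668 mol.
[H2C4H4O6] = 0.006668 / 0.03374 L = 0.198 M.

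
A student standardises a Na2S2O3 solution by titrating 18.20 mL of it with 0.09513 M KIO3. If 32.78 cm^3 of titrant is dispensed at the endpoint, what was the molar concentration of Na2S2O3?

1.03 M

n(KIO3) = 0.09513 x 0.03278 = 0.003118 mol.
From the balanced equation, 1 mol KIO3 reacts with 6 mol Na2S2O3, so n(Na2S2O3) = 0.003118 x 6/1 = 0.01871 mol.
[Na2S2O3] = 0.01871 / 0.01820 L = 1.03 M.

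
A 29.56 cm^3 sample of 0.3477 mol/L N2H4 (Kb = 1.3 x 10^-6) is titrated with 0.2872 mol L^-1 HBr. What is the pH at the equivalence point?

4.46

n(N2H4) = 0.3477 x 0.02956 = 0.01028 mol; V(HBr) at equivalence = 0.01028/0.2872 = 0.03579 L.
At equivalence the base is fully converted to N2H5+; total volume = 0.06535 L, so [N2H5+] = 0.01028/0.06535 = 0.1573 M.
Ka(N2H5+) = Kw/Kb = 1.0e-14 / 1.3 x 10^-6 = 7.69e-9.
[H^+] = sqrt(Ka x [N2H5+]) = sqrt(7.69e-9 x 0.1573) = 3.48e-5 M.
pH = -log(3.48e-5) = 4.46.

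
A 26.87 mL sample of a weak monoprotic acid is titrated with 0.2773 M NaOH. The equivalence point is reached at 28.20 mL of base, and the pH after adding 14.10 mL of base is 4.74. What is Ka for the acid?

1.8 x 10^-5

14.10 mL is half of the equivalence volume, so this is the half-equivalence point where [HA] = [A^-].
At half-equivalence pH = pKa, so pKa = 4.74.
Ka = 10^(-4.74) = 1.8 x 10^-5.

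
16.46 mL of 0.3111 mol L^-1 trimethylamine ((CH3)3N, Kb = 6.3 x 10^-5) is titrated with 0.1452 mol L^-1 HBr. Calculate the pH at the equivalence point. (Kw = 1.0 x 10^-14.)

n((CH3)3N) = 0.3111 x 0.01646 = 0.005121 mol; V(HBr) at equivalence = 0.005121/0.1452 = 0.03527 L.
At equivalence the base is fully converted to (CH3)3NH+; total volume = 0.05173 L, so [(CH3)3NH+] = 0.005121/0.05173 = 0.09900 M.
Ka((CH3)3NH+) = Kw/Kb = 1.0e-14 / 6.3 x 10^-5 = 1.59e-10.
[H^+] = sqrt(Ka x [(CH3)3NH+]) = sqrt(1.59e-10 x 0.09900) = 3.96e-6 M.
pH = -log(3.96e-6) = 5.40.

5.40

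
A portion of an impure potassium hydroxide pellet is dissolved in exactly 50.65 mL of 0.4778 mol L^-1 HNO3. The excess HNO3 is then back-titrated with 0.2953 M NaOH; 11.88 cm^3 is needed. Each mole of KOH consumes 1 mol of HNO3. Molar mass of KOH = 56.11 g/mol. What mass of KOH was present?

1.16 g

Total n(HNO3) added = 0.4778 x 0.05065 = 0.02420 mol.
n(NaOH) used = 0.2953 x 0.01188 = 0.003508 mol, which equals the excess n(HNO3).
So n(HNO3) consumed by the sample = 0.02420 - 0.003508 = 0.02069 mol.
n(KOH) = 0.02069 / 1 = 0.02069 mol.
mass = 0.02069 mol x 56.11 g/mol = 1.16 g.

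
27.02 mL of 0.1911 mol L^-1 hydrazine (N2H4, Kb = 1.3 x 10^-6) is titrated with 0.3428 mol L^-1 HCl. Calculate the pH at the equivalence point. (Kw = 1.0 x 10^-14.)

n(N2H4) = 0.1911 x 0.02702 = 0.005164 mol; V(HCl) at equivalence = 0.005164/0.3428 = 0.01506 L.
At equivalence the base is fully converted to N2H5+; total volume = 0.04208 L, so [N2H5+] = 0.005164/0.04208 = 0.1227 M.
Ka(N2H5+) = Kw/Kb = 1.0e-14 / 1.3 x 10^-6 = 7.69e-9.
[H^+] = sqrt(Ka x [N2H5+]) = sqrt(7.69e-9 x 0.1227) = 3.07e-5 M.
pH = -log(3.07e-5) = 4.51.

4.51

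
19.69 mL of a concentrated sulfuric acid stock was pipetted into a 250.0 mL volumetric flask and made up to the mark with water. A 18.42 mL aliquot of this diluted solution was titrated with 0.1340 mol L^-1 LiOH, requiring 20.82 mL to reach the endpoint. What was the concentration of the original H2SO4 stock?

n(LiOH) = 0.1340 x 0.02082 = 0.002790 mol.
n(H2SO4) in the aliquot = 0.002790 x 1/2 = 0.001395 mol.
[diluted H2SO4] = 0.001395 / 0.01842 = 0.07573 M.
Dilution factor = 250.0/19.69 = 12.70, so [stock] = 0.07573 x 12.70 = 0.962 M.

0.962 M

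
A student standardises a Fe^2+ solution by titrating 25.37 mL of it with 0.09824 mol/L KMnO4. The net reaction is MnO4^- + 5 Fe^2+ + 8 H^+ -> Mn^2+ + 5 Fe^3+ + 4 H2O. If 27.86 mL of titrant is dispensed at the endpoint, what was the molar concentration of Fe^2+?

n(KMnO4) = 0.09824 x 0.02786 = 0.002737 mol.
From the balanced equation, 1 mol KMnO4 reacts with 5 mol Fe^2+, so n(Fe^2+) = 0.002737 x 5/1 = 0.01368 mol.
[Fe^2+] = 0.01368 / 0.02537 L = 0.539 M.

0.539 M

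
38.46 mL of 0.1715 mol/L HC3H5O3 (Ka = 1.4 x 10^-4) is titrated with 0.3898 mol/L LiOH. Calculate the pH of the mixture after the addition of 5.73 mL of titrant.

Initial n(HC3H5O3) = 0.1715 x 0.03846 = 0.006596 mol.
n(LiOH) added = 0.3898 x 0.005730 = 0.002234 mol, converting that many moles of HC3H5O3 to C3H5O3-.
Remaining n(HC3H5O3) = 0.004362 mol; n(C3H5O3-) = 0.002234 mol.
By Henderson-Hasselbalch, pH = pKa + log([A^-]/[HA]) = 3.85 + log(0.002234/0.004362) = 3.85 + (-0.29) = 3.56.

3.56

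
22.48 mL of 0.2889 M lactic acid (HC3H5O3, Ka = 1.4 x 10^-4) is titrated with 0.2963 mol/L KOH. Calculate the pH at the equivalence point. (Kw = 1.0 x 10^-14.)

n(HC3H5O3) = 0.2889 x 0.02248 = 0.006494 mol; V(KOH) at equivalence = 0.006494/0.2963 = 0.02192 L.
At equivalence all the acid is converted to C3H5O3-; total volume = 0.02248 + 0.02192 = 0.04440 L, so [C3H5O3-] = 0.006494/0.04440 = 0.1463 M.
Kb = Kw/Ka = 1.0e-14 / 1.4 x 10^-4 = 7.14e-11.
[OH^-] = sqrt(Kb x [C3H5O3-]) = sqrt(7.14e-11 x 0.1463) = 3.23e-6 M.
pOH = 5.49, so pH = 14.00 - 5.49 = 8.51.

8.51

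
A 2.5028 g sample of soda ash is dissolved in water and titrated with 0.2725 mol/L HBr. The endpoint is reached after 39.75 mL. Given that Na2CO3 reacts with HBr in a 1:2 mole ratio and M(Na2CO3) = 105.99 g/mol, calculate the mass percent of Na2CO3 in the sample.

22.9%

n(HBr) = 0.2725 x 0.03975 = 0.01083 mol.
n(Na2CO3) = 0.01083 / 2 = 0.005416 mol.
mass of Na2CO3 = 0.005416 x 105.99 = 0.5740 g.
% purity = 0.5740 / 2.5028 x 100 = 22.9%.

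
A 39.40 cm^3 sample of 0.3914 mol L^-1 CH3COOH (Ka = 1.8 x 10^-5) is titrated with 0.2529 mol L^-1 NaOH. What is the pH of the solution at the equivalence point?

n(CH3COOH) = 0.3914 x 0.03940 = 0.01542 mol; V(NaOH) at equivalence = 0.01542/0.2529 = 0.06098 L.
At equivalence all the acid is converted to CH3COO-; total volume = 0.03940 + 0.06098 = 0.1004 L, so [CH3COO-] = 0.01542/0.1004 = 0.1536 M.
Kb = Kw/Ka = 1.0e-14 / 1.8 x 10^-5 = 5.56e-10.
[OH^-] = sqrt(Kb x [CH3COO-]) = sqrt(5.56e-10 x 0.1536) = 9.24e-6 M.
pOH = 5.03, so pH = 14.00 - 5.03 = 8.97.

8.97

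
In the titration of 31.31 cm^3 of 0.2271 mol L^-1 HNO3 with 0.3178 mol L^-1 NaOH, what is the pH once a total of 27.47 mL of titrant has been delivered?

12.44

n(acid) = 0.2271 x 0.03131 = 0.007111 mol; n(NaOH) added = 0.3178 x 0.02747 = 0.008730 mol.
Base is in excess by 0.008730 - 0.007111 = 0.001619 mol in a total volume of 0.05878 L.
[OH^-] = 0.001619/0.05878 = 0.02755 M, so pOH = 1.56 and pH = 14.00 - 1.56 = 12.44.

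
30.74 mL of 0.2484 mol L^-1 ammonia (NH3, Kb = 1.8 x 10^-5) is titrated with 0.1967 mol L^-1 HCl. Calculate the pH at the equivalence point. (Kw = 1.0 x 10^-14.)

n(NH3) = 0.2484 x 0.03074 = 0.007636 mol; V(HCl) at equivalence = 0.007636/0.1967 = 0.03882 L.
At equivalence the base is fully converted to NH4+; total volume = 0.06956 L, so [NH4+] = 0.007636/0.06956 = 0.1098 M.
Ka(NH4+) = Kw/Kb = 1.0e-14 / 1.8 x 10^-5 = 5.56e-10.
[H^+] = sqrt(Ka x [NH4+]) = sqrt(5.56e-10 x 0.1098) = 7.81e-6 M.
pH = -log(7.81e-6) = 5.11.

5.11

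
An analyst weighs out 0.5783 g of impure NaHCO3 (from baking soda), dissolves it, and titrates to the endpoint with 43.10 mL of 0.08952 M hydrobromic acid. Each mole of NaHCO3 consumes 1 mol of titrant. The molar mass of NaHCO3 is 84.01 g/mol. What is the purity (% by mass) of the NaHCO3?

n(HBr) = 0.08952 x 0.04310 = 0.003858 mol.
n(NaHCO3) = 0.003858 / 1 = 0.003858 mol.
mass of NaHCO3 = 0.003858 x 84.01 = 0.3241 g.
% purity = 0.3241 / 0.5783 x 100 = 56.0%.

56.0%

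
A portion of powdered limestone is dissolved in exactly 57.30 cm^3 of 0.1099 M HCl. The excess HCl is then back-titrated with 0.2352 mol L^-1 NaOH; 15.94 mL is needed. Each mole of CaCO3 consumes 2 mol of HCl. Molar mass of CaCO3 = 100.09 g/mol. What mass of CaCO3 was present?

0.128 g

Total n(HCl) added = 0.1099 x 0.05730 = 0.006297 mol.
n(NaOH) used = 0.2352 x 0.01594 = 0.003749 mol, which equals the excess n(HCl).
So n(HCl) consumed by the sample = 0.006297 - 0.003749 = 0.002548 mol.
n(CaCO3) = 0.002548 / 2 = 0.001274 mol.
mass = 0.001274 mol x 100.09 g/mol = 0.128 g.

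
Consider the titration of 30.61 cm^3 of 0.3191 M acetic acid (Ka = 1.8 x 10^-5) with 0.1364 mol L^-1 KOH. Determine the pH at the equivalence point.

8.86

n(CH3COOH) = 0.3191 x 0.03061 = 0.009768 mol; V(KOH) at equivalence = 0.009768/0.1364 = 0.07161 L.
At equivalence all the acid is converted to CH3COO-; total volume = 0.03061 + 0.07161 = 0.1022 L, so [CH3COO-] = 0.009768/0.1022 = 0.09555 M.
Kb = Kw/Ka = 1.0e-14 / 1.8 x 10^-5 = 5.56e-10.
[OH^-] = sqrt(Kb x [CH3COO-]) = sqrt(5.56e-10 x 0.09555) = 7.29e-6 M.
pOH = 5.14, so pH = 14.00 - 5.14 = 8.86.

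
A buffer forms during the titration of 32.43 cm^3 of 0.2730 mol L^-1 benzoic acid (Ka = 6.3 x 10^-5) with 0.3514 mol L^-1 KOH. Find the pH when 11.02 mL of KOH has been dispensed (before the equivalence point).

4.09

Initial n(C6H5COOH) = 0.2730 x 0.03243 = 0.008853 mol.
n(KOH) added = 0.3514 x 0.01102 = 0.003872 mol, converting that many moles of C6H5COOH to C6H5COO-.
Remaining n(C6H5COOH) = 0.004981 mol; n(C6H5COO-) = 0.003872 mol.
By Henderson-Hasselbalch, pH = pKa + log([A^-]/[HA]) = 4.20 + log(0.003872/0.004981) = 4.20 + (-0.11) = 4.09.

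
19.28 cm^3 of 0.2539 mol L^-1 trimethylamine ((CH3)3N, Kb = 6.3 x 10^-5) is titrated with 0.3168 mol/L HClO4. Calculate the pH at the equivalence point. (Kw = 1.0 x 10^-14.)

n((CH3)3N) = 0.2539 x 0.01928 = 0.004895 mol; V(HClO4) at equivalence = 0.004895/0.3168 = 0.01545 L.
At equivalence the base is fully converted to (CH3)3NH+; total volume = 0.03473 L, so [(CH3)3NH+] = 0.004895/0.03473 = 0.1409 M.
Ka((CH3)3NH+) = Kw/Kb = 1.0e-14 / 6.3 x 10^-5 = 1.59e-10.
[H^+] = sqrt(Ka x [(CH3)3NH+]) = sqrt(1.59e-10 x 0.1409) = 4.73e-6 M.
pH = -log(4.73e-6) = 5.33.

5.33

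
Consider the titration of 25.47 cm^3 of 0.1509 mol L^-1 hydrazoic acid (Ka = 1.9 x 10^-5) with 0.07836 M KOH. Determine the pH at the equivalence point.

n(HN3) = 0.1509 x 0.02547 = 0.003843 mol; V(KOH) at equivalence = 0.003843/0.07836 = 0.04905 L.
At equivalence all the acid is converted to N3-; total volume = 0.02547 + 0.04905 = 0.07452 L, so [N3-] = 0.003843/0.07452 = 0.05158 M.
Kb = Kw/Ka = 1.0e-14 / 1.9 x 10^-5 = 5.26e-10.
[OH^-] = sqrt(Kb x [N3-]) = sqrt(5.26e-10 x 0.05158) = 5.21e-6 M.
pOH = 5.28, so pH = 14.00 - 5.28 = 8.72.

8.72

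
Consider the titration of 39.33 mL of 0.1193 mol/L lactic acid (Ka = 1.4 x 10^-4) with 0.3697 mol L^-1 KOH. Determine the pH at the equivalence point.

8.40

n(HC3H5O3) = 0.1193 x 0.03933 = 0.004692 mol; V(KOH) at equivalence = 0.004692/0.3697 = 0.01269 L.
At equivalence all the acid is converted to C3H5O3-; total volume = 0.03933 + 0.01269 = 0.05202 L, so [C3H5O3-] = 0.004692/0.05202 = 0.09019 M.
Kb = Kw/Ka = 1.0e-14 / 1.4 x 10^-4 = 7.14e-11.
[OH^-] = sqrt(Kb x [C3H5O3-]) = sqrt(7.14e-11 x 0.09019) = 2.54e-6 M.
pOH = 5.60, so pH = 14.00 - 5.60 = 8.40.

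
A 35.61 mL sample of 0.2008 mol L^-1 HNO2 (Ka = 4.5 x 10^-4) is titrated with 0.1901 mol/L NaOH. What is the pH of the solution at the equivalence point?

8.17

n(HNO2) = 0.2008 x 0.03561 = 0.007150 mol; V(NaOH) at equivalence = 0.007150/0.1901 = 0.03761 L.
At equivalence all the acid is converted to NO2-; total volume = 0.03561 + 0.03761 = 0.07322 L, so [NO2-] = 0.007150/0.07322 = 0.09765 M.
Kb = Kw/Ka = 1.0e-14 / 4.5 x 10^-4 = 2.22e-11.
[OH^-] = sqrt(Kb x [NO2-]) = sqrt(2.22e-11 x 0.09765) = 1.47e-6 M.
pOH = 5.83, so pH = 14.00 - 5.83 = 8.17.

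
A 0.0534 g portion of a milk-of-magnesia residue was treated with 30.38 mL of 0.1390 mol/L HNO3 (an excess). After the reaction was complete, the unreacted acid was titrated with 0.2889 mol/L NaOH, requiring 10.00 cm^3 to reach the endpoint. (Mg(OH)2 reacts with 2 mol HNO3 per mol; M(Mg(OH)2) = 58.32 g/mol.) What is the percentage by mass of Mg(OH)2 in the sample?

Total n(HNO3) added = 0.1390 x 0.03038 = 0.004223 mol.
n(NaOH) used = 0.2889 x 0.01000 = 0.002889 mol, which equals the excess n(HNO3).
So n(HNO3) consumed by the sample = 0.004223 - 0.002889 = 0.001334 mol.
n(Mg(OH)2) = 0.001334 / 2 = 0.0006669 mol.
mass Mg(OH)2 = 0.0006669 x 58.32 = 0.03889 g, so %Mg(OH)2 = 0.03889/0.0534 x 100 = 72.8%.

72.8%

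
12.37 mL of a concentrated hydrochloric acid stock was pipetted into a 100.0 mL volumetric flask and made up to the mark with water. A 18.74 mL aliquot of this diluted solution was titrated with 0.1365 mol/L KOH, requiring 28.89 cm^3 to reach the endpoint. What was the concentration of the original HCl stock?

n(KOH) = 0.1365 x 0.02889 = 0.003943 mol.
n(HCl) in the aliquot = 0.003943 mol.
[diluted HCl] = 0.003943 / 0.01874 = 0.2104 M.
Dilution factor = 100.0/12.37 = 8.084, so [stock] = 0.2104 x 8.084 = 1.70 M.

1.70 M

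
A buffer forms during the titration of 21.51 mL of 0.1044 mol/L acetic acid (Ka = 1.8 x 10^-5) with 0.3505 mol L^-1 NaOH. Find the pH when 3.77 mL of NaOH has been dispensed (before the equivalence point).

4.90

Initial n(CH3COOH) = 0.1044 x 0.02151 = 0.002246 mol.
n(NaOH) added = 0.3505 x 0.003770 = 0.001321 mol, converting that many moles of CH3COOH to CH3COO-.
Remaining n(CH3COOH) = 0.0009243 mol; n(CH3COO-) = 0.001321 mol.
By Henderson-Hasselbalch, pH = pKa + log([A^-]/[HA]) = 4.74 + log(0.001321/0.0009243) = 4.74 + (+0.16) = 4.90.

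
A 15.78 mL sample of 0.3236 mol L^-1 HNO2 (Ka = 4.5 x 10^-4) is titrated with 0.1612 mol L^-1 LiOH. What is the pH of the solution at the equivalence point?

n(HNO2) = 0.3236 x 0.01578 = 0.005106 mol; V(LiOH) at equivalence = 0.005106/0.1612 = 0.03168 L.
At equivalence all the acid is converted to NO2-; total volume = 0.01578 + 0.03168 = 0.04746 L, so [NO2-] = 0.005106/0.04746 = 0.1076 M.
Kb = Kw/Ka = 1.0e-14 / 4.5 x 10^-4 = 2.22e-11.
[OH^-] = sqrt(Kb x [NO2-]) = sqrt(2.22e-11 x 0.1076) = 1.55e-6 M.
pOH = 5.81, so pH = 14.00 - 5.81 = 8.19.

8.19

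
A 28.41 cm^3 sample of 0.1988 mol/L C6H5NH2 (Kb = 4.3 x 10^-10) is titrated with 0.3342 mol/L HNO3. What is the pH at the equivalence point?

2.77

n(C6H5NH2) = 0.1988 x 0.02841 = 0.005648 mol; V(HNO3) at equivalence = 0.005648/0.3342 = 0.01690 L.
At equivalence the base is fully converted to C6H5NH3+; total volume = 0.04531 L, so [C6H5NH3+] = 0.005648/0.04531 = 0.1247 M.
Ka(C6H5NH3+) = Kw/Kb = 1.0e-14 / 4.3 x 10^-10 = 2.33e-5.
[H^+] = sqrt(Ka x [C6H5NH3+]) = sqrt(2.33e-5 x 0.1247) = 0.00170 M.
pH = -log(0.00170) = 2.77.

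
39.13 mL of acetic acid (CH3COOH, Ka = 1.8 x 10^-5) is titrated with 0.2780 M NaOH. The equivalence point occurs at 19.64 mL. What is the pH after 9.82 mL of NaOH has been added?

9.82 mL is exactly half the equivalence volume (19.64/2), i.e. the half-equivalence point.
There, n(HA) = n(A^-), so pH = pKa = -log(1.8 x 10^-5) = 4.74.

4.74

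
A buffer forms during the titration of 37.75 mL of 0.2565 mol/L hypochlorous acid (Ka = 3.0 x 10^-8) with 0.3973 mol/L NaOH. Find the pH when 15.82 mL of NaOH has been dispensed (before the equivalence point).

7.79

Initial n(HClO) = 0.2565 x 0.03775 = 0.009683 mol.
n(NaOH) added = 0.3973 x 0.01582 = 0.006285 mol, converting that many moles of HClO to ClO-.
Remaining n(HClO) = 0.003398 mol; n(ClO-) = 0.006285 mol.
By Henderson-Hasselbalch, pH = pKa + log([A^-]/[HA]) = 7.52 + log(0.006285/0.003398) = 7.52 + (+0.27) = 7.79.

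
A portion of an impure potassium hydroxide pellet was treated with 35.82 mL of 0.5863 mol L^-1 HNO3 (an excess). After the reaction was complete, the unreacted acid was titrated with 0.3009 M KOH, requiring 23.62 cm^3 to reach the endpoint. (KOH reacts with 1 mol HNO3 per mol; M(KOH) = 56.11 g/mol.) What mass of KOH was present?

0.780 g

Total n(HNO3) added = 0.5863 x 0.03582 = 0.02100 mol.
n(KOH) used = 0.3009 x 0.02362 = 0.007107 mol, which equals the excess n(HNO3).
So n(HNO3) consumed by the sample = 0.02100 - 0.007107 = 0.01389 mol.
n(KOH) = 0.01389 / 1 = 0.01389 mol.
mass = 0.01389 mol x 56.11 g/mol = 0.780 g.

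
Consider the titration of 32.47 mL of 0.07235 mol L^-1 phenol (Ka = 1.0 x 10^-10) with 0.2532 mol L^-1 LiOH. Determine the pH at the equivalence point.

n(C6H5OH) = 0.07235 x 0.03247 = 0.002349 mol; V(LiOH) at equivalence = 0.002349/0.2532 = 0.009278 L.
At equivalence all the acid is converted to C6H5O-; total volume = 0.03247 + 0.009278 = 0.04175 L, so [C6H5O-] = 0.002349/0.04175 = 0.05627 M.
Kb = Kw/Ka = 1.0e-14 / 1.0 x 10^-10 = 0.000100.
[OH^-] = sqrt(Kb x [C6H5O-]) = sqrt(0.000100 x 0.05627) = 0.00237 M.
pOH = 2.62, so pH = 14.00 - 2.62 = 11.38.

11.38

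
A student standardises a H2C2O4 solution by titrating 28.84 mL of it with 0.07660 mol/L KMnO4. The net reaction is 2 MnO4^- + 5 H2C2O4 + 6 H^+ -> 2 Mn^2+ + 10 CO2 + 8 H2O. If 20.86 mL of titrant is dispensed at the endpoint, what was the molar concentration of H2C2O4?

n(KMnO4) = 0.07660 x 0.02086 = 0.001598 mol.
From the balanced equation, 2 mol KMnO4 reacts with 5 mol H2C2O4, so n(H2C2O4) = 0.001598 x 5/2 = 0.003995 mol.
[H2C2O4] = 0.003995 / 0.02884 L = 0.139 M.

0.139 M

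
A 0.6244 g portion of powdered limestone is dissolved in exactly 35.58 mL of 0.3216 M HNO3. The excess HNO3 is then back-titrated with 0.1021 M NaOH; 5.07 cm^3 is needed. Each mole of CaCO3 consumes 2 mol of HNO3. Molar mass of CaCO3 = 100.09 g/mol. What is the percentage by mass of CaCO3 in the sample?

Total n(HNO3) added = 0.3216 x 0.03558 = 0.01144 mol.
n(NaOH) used = 0.1021 x 0.005070 = 0.0005176 mol, which equals the excess n(HNO3).
So n(HNO3) consumed by the sample = 0.01144 - 0.0005176 = 0.01092 mol.
n(CaCO3) = 0.01092 / 2 = 0.005462 mol.
mass CaCO3 = 0.005462 x 100.09 = 0.5467 g, so %CaCO3 = 0.5467/0.6244 x 100 = 87.6%.

87.6%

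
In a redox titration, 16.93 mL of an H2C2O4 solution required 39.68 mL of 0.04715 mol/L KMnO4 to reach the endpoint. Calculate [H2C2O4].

0.276 M

n(KMnO4) = 0.04715 x 0.03968 = 0.001871 mol.
From the balanced equation, 2 mol KMnO4 reacts with 5 mol H2C2O4, so n(H2C2O4) = 0.001871 x 5/2 = 0.004677 mol.
[H2C2O4] = 0.004677 / 0.01693 L = 0.276 M.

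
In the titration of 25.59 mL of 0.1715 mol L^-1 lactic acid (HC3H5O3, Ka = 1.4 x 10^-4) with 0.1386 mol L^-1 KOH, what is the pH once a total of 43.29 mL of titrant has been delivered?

n(acid) = 0.1715 x 0.02559 = 0.004389 mol; n(KOH) added = 0.1386 x 0.04329 = 0.006000 mol.
Base is in excess by 0.006000 - 0.004389 = 0.001611 mol in a total volume of 0.06888 L.
[OH^-] = 0.001611/0.06888 = 0.02339 M, so pOH = 1.63 and pH = 14.00 - 1.63 = 12.37.

12.37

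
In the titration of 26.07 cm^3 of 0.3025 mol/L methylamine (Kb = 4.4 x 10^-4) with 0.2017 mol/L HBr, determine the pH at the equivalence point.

n(CH3NH2) = 0.3025 x 0.02607 = 0.007886 mol; V(HBr) at equivalence = 0.007886/0.2017 = 0.03910 L.
At equivalence the base is fully converted to CH3NH3+; total volume = 0.06517 L, so [CH3NH3+] = 0.007886/0.06517 = 0.1210 M.
Ka(CH3NH3+) = Kw/Kb = 1.0e-14 / 4.4 x 10^-4 = 2.27e-11.
[H^+] = sqrt(Ka x [CH3NH3+]) = sqrt(2.27e-11 x 0.1210) = 1.66e-6 M.
pH = -log(1.66e-6) = 5.78.

5.78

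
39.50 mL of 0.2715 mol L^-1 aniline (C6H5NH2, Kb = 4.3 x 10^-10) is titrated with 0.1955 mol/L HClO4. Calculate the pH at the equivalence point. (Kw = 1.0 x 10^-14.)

2.79

n(C6H5NH2) = 0.2715 x 0.03950 = 0.01072 mol; V(HClO4) at equivalence = 0.01072/0.1955 = 0.05486 L.
At equivalence the base is fully converted to C6H5NH3+; total volume = 0.09436 L, so [C6H5NH3+] = 0.01072/0.09436 = 0.1137 M.
Ka(C6H5NH3+) = Kw/Kb = 1.0e-14 / 4.3 x 10^-10 = 2.33e-5.
[H^+] = sqrt(Ka x [C6H5NH3+]) = sqrt(2.33e-5 x 0.1137) = 0.00163 M.
pH = -log(0.00163) = 2.79.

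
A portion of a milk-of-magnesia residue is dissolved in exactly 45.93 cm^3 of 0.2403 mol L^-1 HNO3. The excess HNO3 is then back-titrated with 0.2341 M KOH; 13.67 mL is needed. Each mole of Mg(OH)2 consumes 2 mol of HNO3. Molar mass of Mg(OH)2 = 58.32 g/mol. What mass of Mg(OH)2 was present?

Total n(HNO3) added = 0.2403 x 0.04593 = 0.01104 mol.
n(KOH) used = 0.2341 x 0.01367 = 0.003200 mol, which equals the excess n(HNO3).
So n(HNO3) consumed by the sample = 0.01104 - 0.003200 = 0.007837 mol.
n(Mg(OH)2) = 0.007837 / 2 = 0.003918 mol.
mass = 0.003918 mol x 58.32 g/mol = 0.229 g.

0.229 g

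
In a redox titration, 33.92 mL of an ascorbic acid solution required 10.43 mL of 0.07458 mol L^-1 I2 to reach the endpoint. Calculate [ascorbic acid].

n(I2) = 0.07458 x 0.01043 = 0.0007779 mol.
From the balanced equation, 1 mol I2 reacts with 1 mol ascorbic acid, so n(ascorbic acid) = 0.0007779 x 1/1 = 0.0007779 mol.
[ascorbic acid] = 0.0007779 / 0.03392 L = 0.0229 M.

0.0229 M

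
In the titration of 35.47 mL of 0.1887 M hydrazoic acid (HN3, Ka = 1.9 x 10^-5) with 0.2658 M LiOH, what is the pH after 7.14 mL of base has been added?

4.32

Initial n(HN3) = 0.1887 x 0.03547 = 0.006693 mol.
n(LiOH) added = 0.2658 x 0.007140 = 0.001898 mol, converting that many moles of HN3 to N3-.
Remaining n(HN3) = 0.004795 mol; n(N3-) = 0.001898 mol.
By Henderson-Hasselbalch, pH = pKa + log([A^-]/[HA]) = 4.72 + log(0.001898/0.004795) = 4.72 + (-0.40) = 4.32.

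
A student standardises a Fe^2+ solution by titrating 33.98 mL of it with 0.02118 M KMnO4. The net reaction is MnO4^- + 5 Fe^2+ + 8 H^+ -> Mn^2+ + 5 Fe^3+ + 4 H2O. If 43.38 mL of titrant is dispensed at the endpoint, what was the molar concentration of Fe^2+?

n(KMnO4) = 0.02118 x 0.04338 = 0.0009188 mol.
From the balanced equation, 1 mol KMnO4 reacts with 5 mol Fe^2+, so n(Fe^2+) = 0.0009188 x 5/1 = 0.004594 mol.
[Fe^2+] = 0.004594 / 0.03398 L = 0.135 M.

0.135 M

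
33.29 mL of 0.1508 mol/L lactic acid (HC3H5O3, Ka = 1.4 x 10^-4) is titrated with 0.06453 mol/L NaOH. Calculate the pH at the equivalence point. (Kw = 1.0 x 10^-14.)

8.25

n(HC3H5O3) = 0.1508 x 0.03329 = 0.005020 mol; V(NaOH) at equivalence = 0.005020/0.06453 = 0.07780 L.
At equivalence all the acid is converted to C3H5O3-; total volume = 0.03329 + 0.07780 = 0.1111 L, so [C3H5O3-] = 0.005020/0.1111 = 0.04519 M.
Kb = Kw/Ka = 1.0e-14 / 1.4 x 10^-4 = 7.14e-11.
[OH^-] = sqrt(Kb x [C3H5O3-]) = sqrt(7.14e-11 x 0.04519) = 1.80e-6 M.
pOH = 5.75, so pH = 14.00 - 5.75 = 8.25.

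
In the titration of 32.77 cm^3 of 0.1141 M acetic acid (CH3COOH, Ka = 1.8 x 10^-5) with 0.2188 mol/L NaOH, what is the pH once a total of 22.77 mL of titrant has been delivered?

12.35

n(acid) = 0.1141 x 0.03277 = 0.003739 mol; n(NaOH) added = 0.2188 x 0.02277 = 0.004982 mol.
Base is in excess by 0.004982 - 0.003739 = 0.001243 mol in a total volume of 0.05554 L.
[OH^-] = 0.001243/0.05554 = 0.02238 M, so pOH = 1.65 and pH = 14.00 - 1.65 = 12.35.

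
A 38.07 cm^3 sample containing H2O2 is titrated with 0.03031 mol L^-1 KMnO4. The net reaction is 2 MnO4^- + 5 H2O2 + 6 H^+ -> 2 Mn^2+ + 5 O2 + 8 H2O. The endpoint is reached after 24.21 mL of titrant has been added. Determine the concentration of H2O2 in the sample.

n(KMnO4) = 0.03031 x 0.02421 = 0.0007338 mol.
From the balanced equation, 2 mol KMnO4 reacts with 5 mol H2O2, so n(H2O2) = 0.0007338 x 5/2 = 0.001835 mol.
[H2O2] = 0.001835 / 0.03807 L = 0.0482 M.

0.0482 M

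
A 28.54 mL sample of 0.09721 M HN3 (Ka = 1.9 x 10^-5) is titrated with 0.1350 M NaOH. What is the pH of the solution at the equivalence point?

n(HN3) = 0.09721 x 0.02854 = 0.002774 mol; V(NaOH) at equivalence = 0.002774/0.1350 = 0.02055 L.
At equivalence all the acid is converted to N3-; total volume = 0.02854 + 0.02055 = 0.04909 L, so [N3-] = 0.002774/0.04909 = 0.05652 M.
Kb = Kw/Ka = 1.0e-14 / 1.9 x 10^-5 = 5.26e-10.
[OH^-] = sqrt(Kb x [N3-]) = sqrt(5.26e-10 x 0.05652) = 5.45e-6 M.
pOH = 5.26, so pH = 14.00 - 5.26 = 8.74.

8.74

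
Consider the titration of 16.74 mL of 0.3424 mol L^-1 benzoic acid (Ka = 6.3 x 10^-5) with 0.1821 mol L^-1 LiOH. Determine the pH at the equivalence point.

n(C6H5COOH) = 0.3424 x 0.01674 = 0.005732 mol; V(LiOH) at equivalence = 0.005732/0.1821 = 0.03148 L.
At equivalence all the acid is converted to C6H5COO-; total volume = 0.01674 + 0.03148 = 0.04822 L, so [C6H5COO-] = 0.005732/0.04822 = 0.1189 M.
Kb = Kw/Ka = 1.0e-14 / 6.3 x 10^-5 = 1.59e-10.
[OH^-] = sqrt(Kb x [C6H5COO-]) = sqrt(1.59e-10 x 0.1189) = 4.34e-6 M.
pOH = 5.36, so pH = 14.00 - 5.36 = 8.64.

8.64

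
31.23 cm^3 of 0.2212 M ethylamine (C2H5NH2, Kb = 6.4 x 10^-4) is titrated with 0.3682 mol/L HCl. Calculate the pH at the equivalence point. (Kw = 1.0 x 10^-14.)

n(C2H5NH2) = 0.2212 x 0.03123 = 0.006908 mol; V(HCl) at equivalence = 0.006908/0.3682 = 0.01876 L.
At equivalence the base is fully converted to C2H5NH3+; total volume = 0.04999 L, so [C2H5NH3+] = 0.006908/0.04999 = 0.1382 M.
Ka(C2H5NH3+) = Kw/Kb = 1.0e-14 / 6.4 x 10^-4 = 1.56e-11.
[H^+] = sqrt(Ka x [C2H5NH3+]) = sqrt(1.56e-11 x 0.1382) = 1.47e-6 M.
pH = -log(1.47e-6) = 5.83.

5.83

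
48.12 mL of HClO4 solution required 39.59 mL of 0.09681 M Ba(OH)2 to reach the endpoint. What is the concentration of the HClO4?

n(Ba(OH)2) delivered = 0.09681 x 0.03959 = 0.003833 mol.
The reaction is 2 HClO4 + 1 Ba(OH)2, so n(HClO4) = 0.003833 x 2/1 = 0.007665 mol.
[HClO4] = 0.007665 mol / 0.04812 L = 0.159 M.

0.159 M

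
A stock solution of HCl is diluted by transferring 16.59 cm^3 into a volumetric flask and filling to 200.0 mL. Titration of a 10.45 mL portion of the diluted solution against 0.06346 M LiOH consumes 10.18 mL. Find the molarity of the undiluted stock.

0.745 M

n(LiOH) = 0.06346 x 0.01018 = 0.0006460 mol.
n(HCl) in the aliquot = 0.0006460 mol.
[diluted HCl] = 0.0006460 / 0.01045 = 0.06182 M.
Dilution factor = 200.0/16.59 = 12.06, so [stock] = 0.06182 x 12.06 = 0.745 M.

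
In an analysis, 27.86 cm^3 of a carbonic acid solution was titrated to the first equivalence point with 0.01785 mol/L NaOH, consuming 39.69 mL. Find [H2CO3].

0.0254 M

n(NaOH) = 0.01785 x 0.03969 = 0.0007085 mol.
At the first equivalence point, 1 mol OH^- react per mol H2CO3, so n(H2CO3) = 0.0007085 / 1 = 0.0007085 mol.
[H2CO3] = 0.0007085 / 0.02786 L = 0.0254 M.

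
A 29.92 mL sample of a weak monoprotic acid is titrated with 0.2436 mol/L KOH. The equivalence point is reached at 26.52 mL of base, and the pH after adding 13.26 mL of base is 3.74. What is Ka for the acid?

13.26 mL is half of the equivalence volume, so this is the half-equivalence point where [HA] = [A^-].
At half-equivalence pH = pKa, so pKa = 3.74.
Ka = 10^(-3.74) = 1.8 x 10^-4.

1.8 x 10^-4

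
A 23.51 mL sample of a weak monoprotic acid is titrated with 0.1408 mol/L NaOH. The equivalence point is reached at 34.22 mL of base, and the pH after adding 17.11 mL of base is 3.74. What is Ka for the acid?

17.11 mL is half of the equivalence volume, so this is the half-equivalence point where [HA] = [A^-].
At half-equivalence pH = pKa, so pKa = 3.74.
Ka = 10^(-3.74) = 1.8 x 10^-4.

1.8 x 10^-4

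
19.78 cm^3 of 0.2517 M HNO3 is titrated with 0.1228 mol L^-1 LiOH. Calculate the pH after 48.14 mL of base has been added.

n(acid) = 0.2517 x 0.01978 = 0.004979 mol; n(LiOH) added = 0.1228 x 0.04814 = 0.005912 mol.
Base is in excess by 0.005912 - 0.004979 = 0.0009330 mol in a total volume of 0.06792 L.
[OH^-] = 0.0009330/0.06792 = 0.01374 M, so pOH = 1.86 and pH = 14.00 - 1.86 = 12.14.

12.14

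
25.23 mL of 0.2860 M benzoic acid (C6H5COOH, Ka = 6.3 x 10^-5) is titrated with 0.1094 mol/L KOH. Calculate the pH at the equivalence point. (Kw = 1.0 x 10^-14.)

n(C6H5COOH) = 0.2860 x 0.02523 = 0.007216 mol; V(KOH) at equivalence = 0.007216/0.1094 = 0.06596 L.
At equivalence all the acid is converted to C6H5COO-; total volume = 0.02523 + 0.06596 = 0.09119 L, so [C6H5COO-] = 0.007216/0.09119 = 0.07913 M.
Kb = Kw/Ka = 1.0e-14 / 6.3 x 10^-5 = 1.59e-10.
[OH^-] = sqrt(Kb x [C6H5COO-]) = sqrt(1.59e-10 x 0.07913) = 3.54e-6 M.
pOH = 5.45, so pH = 14.00 - 5.45 = 8.55.

8.55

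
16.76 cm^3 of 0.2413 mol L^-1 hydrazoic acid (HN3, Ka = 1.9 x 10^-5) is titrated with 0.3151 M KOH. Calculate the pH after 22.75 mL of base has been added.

n(acid) = 0.2413 x 0.01676 = 0.004044 mol; n(KOH) added = 0.3151 x 0.02275 = 0.007169 mol.
Base is in excess by 0.007169 - 0.004044 = 0.003124 mol in a total volume of 0.03951 L.
[OH^-] = 0.003124/0.03951 = 0.07908 M, so pOH = 1.10 and pH = 14.00 - 1.10 = 12.90.

12.90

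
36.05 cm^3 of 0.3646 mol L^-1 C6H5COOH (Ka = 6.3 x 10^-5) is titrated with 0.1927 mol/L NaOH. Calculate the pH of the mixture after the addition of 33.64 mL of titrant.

4.19

Initial n(C6H5COOH) = 0.3646 x 0.03605 = 0.01314 mol.
n(NaOH) added = 0.1927 x 0.03364 = 0.006482 mol, converting that many moles of C6H5COOH to C6H5COO-.
Remaining n(C6H5COOH) = 0.006661 mol; n(C6H5COO-) = 0.006482 mol.
By Henderson-Hasselbalch, pH = pKa + log([A^-]/[HA]) = 4.20 + log(0.006482/0.006661) = 4.20 + (-0.01) = 4.19.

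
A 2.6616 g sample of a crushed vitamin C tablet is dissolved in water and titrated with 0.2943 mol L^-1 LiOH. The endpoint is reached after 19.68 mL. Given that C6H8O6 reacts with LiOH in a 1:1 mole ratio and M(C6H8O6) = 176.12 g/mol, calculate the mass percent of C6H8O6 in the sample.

n(LiOH) = 0.2943 x 0.01968 = 0.005792 mol.
n(C6H8O6) = 0.005792 / 1 = 0.005792 mol.
mass of C6H8O6 = 0.005792 x 176.12 = 1.020 g.
% purity = 1.020 / 2.6616 x 100 = 38.3%.

38.3%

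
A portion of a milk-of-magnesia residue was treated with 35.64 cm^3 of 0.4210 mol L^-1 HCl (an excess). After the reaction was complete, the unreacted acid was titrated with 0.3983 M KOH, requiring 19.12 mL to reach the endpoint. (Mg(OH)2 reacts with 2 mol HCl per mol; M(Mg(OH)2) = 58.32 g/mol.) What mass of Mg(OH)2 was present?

0.215 g

Total n(HCl) added = 0.4210 x 0.03564 = 0.01500 mol.
n(KOH) used = 0.3983 x 0.01912 = 0.007615 mol, which equals the excess n(HCl).
So n(HCl) consumed by the sample = 0.01500 - 0.007615 = 0.007389 mol.
n(Mg(OH)2) = 0.007389 / 2 = 0.003694 mol.
mass = 0.003694 mol x 58.32 g/mol = 0.215 g.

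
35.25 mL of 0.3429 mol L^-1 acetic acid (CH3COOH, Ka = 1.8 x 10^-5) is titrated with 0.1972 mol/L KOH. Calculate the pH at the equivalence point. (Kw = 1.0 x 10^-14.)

8.92

n(CH3COOH) = 0.3429 x 0.03525 = 0.01209 mol; V(KOH) at equivalence = 0.01209/0.1972 = 0.06129 L.
At equivalence all the acid is converted to CH3COO-; total volume = 0.03525 + 0.06129 = 0.09654 L, so [CH3COO-] = 0.01209/0.09654 = 0.1252 M.
Kb = Kw/Ka = 1.0e-14 / 1.8 x 10^-5 = 5.56e-10.
[OH^-] = sqrt(Kb x [CH3COO-]) = sqrt(5.56e-10 x 0.1252) = 8.34e-6 M.
pOH = 5.08, so pH = 14.00 - 5.08 = 8.92.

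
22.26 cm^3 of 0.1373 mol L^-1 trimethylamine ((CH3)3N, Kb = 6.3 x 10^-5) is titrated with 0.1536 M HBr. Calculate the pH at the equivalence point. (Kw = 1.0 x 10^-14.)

5.47

n((CH3)3N) = 0.1373 x 0.02226 = 0.003056 mol; V(HBr) at equivalence = 0.003056/0.1536 = 0.01990 L.
At equivalence the base is fully converted to (CH3)3NH+; total volume = 0.04216 L, so [(CH3)3NH+] = 0.003056/0.04216 = 0.07250 M.
Ka((CH3)3NH+) = Kw/Kb = 1.0e-14 / 6.3 x 10^-5 = 1.59e-10.
[H^+] = sqrt(Ka x [(CH3)3NH+]) = sqrt(1.59e-10 x 0.07250) = 3.39e-6 M.
pH = -log(3.39e-6) = 5.47.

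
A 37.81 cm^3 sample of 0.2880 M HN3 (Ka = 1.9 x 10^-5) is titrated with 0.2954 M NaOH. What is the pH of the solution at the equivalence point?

8.94

n(HN3) = 0.2880 x 0.03781 = 0.01089 mol; V(NaOH) at equivalence = 0.01089/0.2954 = 0.03686 L.
At equivalence all the acid is converted to N3-; total volume = 0.03781 + 0.03686 = 0.07467 L, so [N3-] = 0.01089/0.07467 = 0.1458 M.
Kb = Kw/Ka = 1.0e-14 / 1.9 x 10^-5 = 5.26e-10.
[OH^-] = sqrt(Kb x [N3-]) = sqrt(5.26e-10 x 0.1458) = 8.76e-6 M.
pOH = 5.06, so pH = 14.00 - 5.06 = 8.94.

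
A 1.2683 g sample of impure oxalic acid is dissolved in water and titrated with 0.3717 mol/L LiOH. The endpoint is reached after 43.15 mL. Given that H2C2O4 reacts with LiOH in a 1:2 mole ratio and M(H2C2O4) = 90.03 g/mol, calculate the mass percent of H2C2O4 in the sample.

56.9%

n(LiOH) = 0.3717 x 0.04315 = 0.01604 mol.
n(H2C2O4) = 0.01604 / 2 = 0.008019 mol.
mass of H2C2O4 = 0.008019 x 90.03 = 0.7220 g.
% purity = 0.7220 / 1.2683 x 100 = 56.9%.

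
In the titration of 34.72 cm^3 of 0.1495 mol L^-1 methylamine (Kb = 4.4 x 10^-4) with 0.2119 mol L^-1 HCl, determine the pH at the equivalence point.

n(CH3NH2) = 0.1495 x 0.03472 = 0.005191 mol; V(HCl) at equivalence = 0.005191/0.2119 = 0.02450 L.
At equivalence the base is fully converted to CH3NH3+; total volume = 0.05922 L, so [CH3NH3+] = 0.005191/0.05922 = 0.08766 M.
Ka(CH3NH3+) = Kw/Kb = 1.0e-14 / 4.4 x 10^-4 = 2.27e-11.
[H^+] = sqrt(Ka x [CH3NH3+]) = sqrt(2.27e-11 x 0.08766) = 1.41e-6 M.
pH = -log(1.41e-6) = 5.85.

5.85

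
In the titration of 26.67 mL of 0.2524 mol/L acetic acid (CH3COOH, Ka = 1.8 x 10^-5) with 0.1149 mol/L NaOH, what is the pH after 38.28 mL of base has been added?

Initial n(CH3COOH) = 0.2524 x 0.02667 = 0.006732 mol.
n(NaOH) added = 0.1149 x 0.03828 = 0.004398 mol, converting that many moles of CH3COOH to CH3COO-.
Remaining n(CH3COOH) = 0.002333 mol; n(CH3COO-) = 0.004398 mol.
By Henderson-Hasselbalch, pH = pKa + log([A^-]/[HA]) = 4.74 + log(0.004398/0.002333) = 4.74 + (+0.28) = 5.02.

5.02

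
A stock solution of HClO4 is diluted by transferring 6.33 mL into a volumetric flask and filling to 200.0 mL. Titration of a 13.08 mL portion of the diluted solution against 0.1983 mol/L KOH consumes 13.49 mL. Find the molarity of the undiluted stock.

n(KOH) = 0.1983 x 0.01349 = 0.002675 mol.
n(HClO4) in the aliquot = 0.002675 mol.
[diluted HClO4] = 0.002675 / 0.01308 = 0.2045 M.
Dilution factor = 200.0/6.330 = 31.60, so [stock] = 0.2045 x 31.60 = 6.46 M.

6.46 M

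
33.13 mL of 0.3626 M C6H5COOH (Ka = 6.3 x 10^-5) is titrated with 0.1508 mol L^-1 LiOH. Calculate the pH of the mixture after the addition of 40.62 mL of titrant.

Initial n(C6H5COOH) = 0.3626 x 0.03313 = 0.01201 mol.
n(LiOH) added = 0.1508 x 0.04062 = 0.006125 mol, converting that many moles of C6H5COOH to C6H5COO-.
Remaining n(C6H5COOH) = 0.005887 mol; n(C6H5COO-) = 0.006125 mol.
By Henderson-Hasselbalch, pH = pKa + log([A^-]/[HA]) = 4.20 + log(0.006125/0.005887) = 4.20 + (+0.02) = 4.22.

4.22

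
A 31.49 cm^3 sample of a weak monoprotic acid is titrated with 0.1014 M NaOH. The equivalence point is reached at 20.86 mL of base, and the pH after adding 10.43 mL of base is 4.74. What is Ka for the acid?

10.43 mL is half of the equivalence volume, so this is the half-equivalence point where [HA] = [A^-].
At half-equivalence pH = pKa, so pKa = 4.74.
Ka = 10^(-4.74) = 1.8 x 10^-5.

1.8 x 10^-5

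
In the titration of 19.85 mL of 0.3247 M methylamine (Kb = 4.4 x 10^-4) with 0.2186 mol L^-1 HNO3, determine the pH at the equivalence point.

5.76

n(CH3NH2) = 0.3247 x 0.01985 = 0.006445 mol; V(HNO3) at equivalence = 0.006445/0.2186 = 0.02948 L.
At equivalence the base is fully converted to CH3NH3+; total volume = 0.04933 L, so [CH3NH3+] = 0.006445/0.04933 = 0.1306 M.
Ka(CH3NH3+) = Kw/Kb = 1.0e-14 / 4.4 x 10^-4 = 2.27e-11.
[H^+] = sqrt(Ka x [CH3NH3+]) = sqrt(2.27e-11 x 0.1306) = 1.72e-6 M.
pH = -log(1.72e-6) = 5.76.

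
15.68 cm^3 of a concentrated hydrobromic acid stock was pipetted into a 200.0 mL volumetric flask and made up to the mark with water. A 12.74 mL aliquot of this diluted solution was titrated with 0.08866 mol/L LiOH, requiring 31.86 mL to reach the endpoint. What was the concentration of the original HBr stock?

n(LiOH) = 0.08866 x 0.03186 = 0.002825 mol.
n(HBr) in the aliquot = 0.002825 mol.
[diluted HBr] = 0.002825 / 0.01274 = 0.2217 M.
Dilution factor = 200.0/15.68 = 12.76, so [stock] = 0.2217 x 12.76 = 2.83 M.

2.83 M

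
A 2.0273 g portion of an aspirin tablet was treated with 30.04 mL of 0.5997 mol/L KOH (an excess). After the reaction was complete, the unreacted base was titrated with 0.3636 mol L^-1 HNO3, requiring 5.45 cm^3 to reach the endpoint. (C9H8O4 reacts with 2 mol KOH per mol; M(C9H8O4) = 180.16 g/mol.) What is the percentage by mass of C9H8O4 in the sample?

71.2%

Total n(KOH) added = 0.5997 x 0.03004 = 0.01801 mol.
n(HNO3) used = 0.3636 x 0.005450 = 0.001982 mol, which equals the excess n(KOH).
So n(KOH) consumed by the sample = 0.01801 - 0.001982 = 0.01603 mol.
n(C9H8O4) = 0.01603 / 2 = 0.008017 mol.
mass C9H8O4 = 0.008017 x 180.16 = 1.444 g, so %C9H8O4 = 1.444/2.0273 x 100 = 71.2%.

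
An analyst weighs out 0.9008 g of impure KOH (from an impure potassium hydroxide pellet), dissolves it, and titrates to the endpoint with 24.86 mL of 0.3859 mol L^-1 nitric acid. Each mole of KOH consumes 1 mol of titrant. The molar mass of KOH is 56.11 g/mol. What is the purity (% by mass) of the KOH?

n(HNO3) = 0.3859 x 0.02486 = 0.009593 mol.
n(KOH) = 0.009593 / 1 = 0.009593 mol.
mass of KOH = 0.009593 x 56.11 = 0.5383 g.
% purity = 0.5383 / 0.9008 x 100 = 59.8%.

59.8%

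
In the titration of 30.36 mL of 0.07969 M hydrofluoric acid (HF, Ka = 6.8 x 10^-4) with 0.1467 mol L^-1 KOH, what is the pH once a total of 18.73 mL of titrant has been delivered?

n(acid) = 0.07969 x 0.03036 = 0.002419 mol; n(KOH) added = 0.1467 x 0.01873 = 0.002748 mol.
Base is in excess by 0.002748 - 0.002419 = 0.0003283 mol in a total volume of 0.04909 L.
[OH^-] = 0.0003283/0.04909 = 0.006688 M, so pOH = 2.17 and pH = 14.00 - 2.17 = 11.83.

11.83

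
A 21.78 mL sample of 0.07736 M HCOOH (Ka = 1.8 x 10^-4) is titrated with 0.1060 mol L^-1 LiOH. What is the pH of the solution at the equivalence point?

8.20

n(HCOOH) = 0.07736 x 0.02178 = 0.001685 mol; V(LiOH) at equivalence = 0.001685/0.1060 = 0.01590 L.
At equivalence all the acid is converted to HCOO-; total volume = 0.02178 + 0.01590 = 0.03768 L, so [HCOO-] = 0.001685/0.03768 = 0.04472 M.
Kb = Kw/Ka = 1.0e-14 / 1.8 x 10^-4 = 5.56e-11.
[OH^-] = sqrt(Kb x [HCOO-]) = sqrt(5.56e-11 x 0.04472) = 1.58e-6 M.
pOH = 5.80, so pH = 14.00 - 5.80 = 8.20.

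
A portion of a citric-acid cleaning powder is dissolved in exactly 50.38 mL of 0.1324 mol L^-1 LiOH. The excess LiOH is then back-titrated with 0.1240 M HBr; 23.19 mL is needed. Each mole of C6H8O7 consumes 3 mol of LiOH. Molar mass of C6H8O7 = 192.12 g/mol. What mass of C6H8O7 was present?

0.243 g

Total n(LiOH) added = 0.1324 x 0.05038 = 0.006670 mol.
n(HBr) used = 0.1240 x 0.02319 = 0.002876 mol, which equals the excess n(LiOH).
So n(LiOH) consumed by the sample = 0.006670 - 0.002876 = 0.003795 mol.
n(C6H8O7) = 0.003795 / 3 = 0.001265 mol.
mass = 0.001265 mol x 192.12 g/mol = 0.243 g.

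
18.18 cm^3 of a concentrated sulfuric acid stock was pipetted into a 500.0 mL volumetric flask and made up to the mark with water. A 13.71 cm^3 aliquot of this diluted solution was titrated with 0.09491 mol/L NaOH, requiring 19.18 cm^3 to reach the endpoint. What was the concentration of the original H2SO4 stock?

n(NaOH) = 0.09491 x 0.01918 = 0.001820 mol.
n(H2SO4) in the aliquot = 0.001820 x 1/2 = 0.0009102 mol.
[diluted H2SO4] = 0.0009102 / 0.01371 = 0.06639 M.
Dilution factor = 500.0/18.18 = 27.50, so [stock] = 0.06639 x 27.50 = 1.83 M.

1.83 M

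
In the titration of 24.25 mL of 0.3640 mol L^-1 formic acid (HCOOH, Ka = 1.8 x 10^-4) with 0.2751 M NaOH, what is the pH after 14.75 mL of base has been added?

Initial n(HCOOH) = 0.3640 x 0.02425 = 0.008827 mol.
n(NaOH) added = 0.2751 x 0.01475 = 0.004058 mol, converting that many moles of HCOOH to HCOO-.
Remaining n(HCOOH) = 0.004769 mol; n(HCOO-) = 0.004058 mol.
By Henderson-Hasselbalch, pH = pKa + log([A^-]/[HA]) = 3.74 + log(0.004058/0.004769) = 3.74 + (-0.07) = 3.67.

3.67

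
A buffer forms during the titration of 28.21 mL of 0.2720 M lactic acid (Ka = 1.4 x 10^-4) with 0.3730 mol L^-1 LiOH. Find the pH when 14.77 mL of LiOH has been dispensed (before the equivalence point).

4.26

Initial n(HC3H5O3) = 0.2720 x 0.02821 = 0.007673 mol.
n(LiOH) added = 0.3730 x 0.01477 = 0.005509 mol, converting that many moles of HC3H5O3 to C3H5O3-.
Remaining n(HC3H5O3) = 0.002164 mol; n(C3H5O3-) = 0.005509 mol.
By Henderson-Hasselbalch, pH = pKa + log([A^-]/[HA]) = 3.85 + log(0.005509/0.002164) = 3.85 + (+0.41) = 4.26.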